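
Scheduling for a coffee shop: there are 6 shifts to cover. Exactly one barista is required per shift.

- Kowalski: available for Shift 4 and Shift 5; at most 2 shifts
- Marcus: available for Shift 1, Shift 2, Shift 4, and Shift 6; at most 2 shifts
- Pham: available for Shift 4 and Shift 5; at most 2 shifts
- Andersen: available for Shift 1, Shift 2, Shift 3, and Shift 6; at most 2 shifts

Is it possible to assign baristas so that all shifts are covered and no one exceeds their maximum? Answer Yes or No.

Shift 3 can only be covered by Andersen, so that assignment is forced.
One valid schedule: Shift 1→Marcus, Shift 2→Marcus, Shift 3→Andersen, Shift 4→Kowalski, Shift 5→Kowalski, Shift 6→Andersen.
Loads: Kowalski 2/2, Marcus 2/2, Pham 0/2, Andersen 2/2 — all within limits.

Yes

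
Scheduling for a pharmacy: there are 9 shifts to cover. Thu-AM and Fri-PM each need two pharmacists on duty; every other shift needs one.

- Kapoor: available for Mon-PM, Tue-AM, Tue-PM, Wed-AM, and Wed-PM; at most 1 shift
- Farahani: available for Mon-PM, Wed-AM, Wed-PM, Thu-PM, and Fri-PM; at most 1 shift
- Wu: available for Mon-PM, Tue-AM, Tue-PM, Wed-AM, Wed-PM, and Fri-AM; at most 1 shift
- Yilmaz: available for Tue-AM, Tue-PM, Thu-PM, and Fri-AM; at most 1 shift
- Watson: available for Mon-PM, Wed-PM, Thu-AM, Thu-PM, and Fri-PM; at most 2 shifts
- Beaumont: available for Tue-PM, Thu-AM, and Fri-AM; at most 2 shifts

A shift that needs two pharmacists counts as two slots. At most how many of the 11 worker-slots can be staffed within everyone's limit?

Total capacity across all pharmacists is 1+1+1+1+2+2 = 8, and 11 slots are needed, so at most 8 can be filled.
An assignment achieving 8: Tue-AM→Kapoor, Wed-AM→Wu, Thu-AM→Watson+Beaumont, Thu-PM→Yilmaz, Fri-AM→Beaumont, Fri-PM→Farahani+Watson.
Loads: Kapoor 1/1, Farahani 1/1, Wu 1/1, Yilmaz 1/1, Watson 2/2, Beaumont 2/2.

8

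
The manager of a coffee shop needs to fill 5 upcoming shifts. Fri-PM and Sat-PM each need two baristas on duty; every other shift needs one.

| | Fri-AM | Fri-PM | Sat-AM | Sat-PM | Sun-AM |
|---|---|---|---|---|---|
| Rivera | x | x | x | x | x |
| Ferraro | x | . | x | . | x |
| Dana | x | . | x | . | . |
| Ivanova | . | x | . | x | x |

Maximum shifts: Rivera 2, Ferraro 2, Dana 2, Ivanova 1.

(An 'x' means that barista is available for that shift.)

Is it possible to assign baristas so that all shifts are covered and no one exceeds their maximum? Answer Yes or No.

No

Total capacity is 7 and 7 slots are needed, so capacity alone doesn't rule it out.
Shifts {Fri-PM, Sat-PM} need 4 worker-slots in total, but the baristas available for any of those shifts (Rivera and Ivanova) can supply at most 3 among them. So no valid schedule exists.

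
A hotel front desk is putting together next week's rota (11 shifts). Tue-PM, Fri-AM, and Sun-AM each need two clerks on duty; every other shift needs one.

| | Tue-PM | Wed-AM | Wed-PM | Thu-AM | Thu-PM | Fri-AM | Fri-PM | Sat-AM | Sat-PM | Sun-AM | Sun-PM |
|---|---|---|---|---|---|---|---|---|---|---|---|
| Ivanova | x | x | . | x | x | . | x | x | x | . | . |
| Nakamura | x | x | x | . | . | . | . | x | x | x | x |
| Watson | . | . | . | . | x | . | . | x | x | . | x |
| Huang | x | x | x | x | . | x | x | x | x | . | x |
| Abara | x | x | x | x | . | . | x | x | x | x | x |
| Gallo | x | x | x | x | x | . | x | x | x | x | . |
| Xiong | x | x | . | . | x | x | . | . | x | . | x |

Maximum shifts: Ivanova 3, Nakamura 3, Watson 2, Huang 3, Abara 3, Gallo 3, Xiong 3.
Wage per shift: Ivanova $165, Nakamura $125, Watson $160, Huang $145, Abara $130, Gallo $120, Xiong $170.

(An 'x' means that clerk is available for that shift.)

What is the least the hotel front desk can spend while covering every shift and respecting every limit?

$1890

Fri-AM can only be covered by Huang and Xiong, so that assignment is forced.
Picking the cheapest available clerk for each shift independently would cost $1770, but that ignores the shift limits.
An optimal schedule: Tue-PM→Abara+Huang, Wed-AM→Nakamura, Wed-PM→Gallo, Thu-AM→Gallo, Thu-PM→Watson, Fri-AM→Huang+Xiong, Fri-PM→Abara, Sat-AM→Abara, Sat-PM→Huang, Sun-AM→Gallo+Nakamura, Sun-PM→Nakamura.
Total: 130 + 145 + 125 + 120 + 120 + 160 + 145 + 170 + 130 + 130 + 145 + 120 + 125 + 125 = $1890.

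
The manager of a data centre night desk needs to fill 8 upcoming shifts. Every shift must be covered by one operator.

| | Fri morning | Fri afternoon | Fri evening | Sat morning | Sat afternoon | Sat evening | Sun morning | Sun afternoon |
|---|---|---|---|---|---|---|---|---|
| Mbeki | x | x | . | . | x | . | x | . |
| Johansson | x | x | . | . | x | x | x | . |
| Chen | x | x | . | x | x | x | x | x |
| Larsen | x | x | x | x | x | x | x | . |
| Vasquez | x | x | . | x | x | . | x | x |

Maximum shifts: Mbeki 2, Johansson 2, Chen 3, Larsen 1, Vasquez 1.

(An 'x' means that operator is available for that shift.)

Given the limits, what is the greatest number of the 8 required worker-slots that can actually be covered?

8

Total capacity across all operators is 2+2+3+1+1 = 9, and 8 slots are needed, so at most 8 can be filled.
An assignment achieving 8: Fri morning→Mbeki, Fri afternoon→Mbeki, Fri evening→Larsen, Sat morning→Chen, Sat afternoon→Johansson, Sat evening→Johansson, Sun morning→Chen, Sun afternoon→Chen.
Loads: Mbeki 2/2, Johansson 2/2, Chen 3/3, Larsen 1/1, Vasquez 0/1.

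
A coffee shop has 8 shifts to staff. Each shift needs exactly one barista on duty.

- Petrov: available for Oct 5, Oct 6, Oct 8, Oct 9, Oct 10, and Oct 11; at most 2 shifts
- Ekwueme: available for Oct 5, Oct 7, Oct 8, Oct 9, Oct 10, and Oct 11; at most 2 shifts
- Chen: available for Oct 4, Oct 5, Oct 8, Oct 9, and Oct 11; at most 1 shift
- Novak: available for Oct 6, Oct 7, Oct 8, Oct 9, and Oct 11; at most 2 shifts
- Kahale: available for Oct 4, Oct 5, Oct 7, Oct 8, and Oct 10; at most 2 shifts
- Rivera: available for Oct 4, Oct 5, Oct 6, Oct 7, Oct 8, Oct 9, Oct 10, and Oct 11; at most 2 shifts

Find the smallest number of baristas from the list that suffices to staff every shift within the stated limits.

4

8 slots to fill and no one can take more than 2, so at least ⌈8/2⌉ = 4 baristas are needed.
Petrov, Ekwueme, Novak, and Kahale alone can cover everything: Oct 4→Kahale, Oct 5→Petrov, Oct 6→Petrov, Oct 7→Ekwueme, Oct 8→Novak, Oct 9→Ekwueme, Oct 10→Kahale, Oct 11→Novak.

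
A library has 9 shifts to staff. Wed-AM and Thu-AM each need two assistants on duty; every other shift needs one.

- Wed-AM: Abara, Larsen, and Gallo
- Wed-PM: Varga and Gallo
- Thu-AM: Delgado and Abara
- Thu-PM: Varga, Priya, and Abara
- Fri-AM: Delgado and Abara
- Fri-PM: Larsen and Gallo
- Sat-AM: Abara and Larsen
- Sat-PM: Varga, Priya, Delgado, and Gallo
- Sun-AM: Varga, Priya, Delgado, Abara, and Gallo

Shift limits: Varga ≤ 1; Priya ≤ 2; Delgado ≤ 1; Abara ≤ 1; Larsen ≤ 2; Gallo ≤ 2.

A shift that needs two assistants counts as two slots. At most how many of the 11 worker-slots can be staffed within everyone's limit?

9

Total capacity across all assistants is 1+2+1+1+2+2 = 9, and 11 slots are needed, so at most 9 can be filled.
An assignment achieving 9: Wed-AM→Gallo, Wed-PM→Varga, Thu-AM→Delgado+Abara, Thu-PM→Priya, Fri-PM→Larsen, Sat-AM→Larsen, Sat-PM→Priya, Sun-AM→Gallo.
Loads: Varga 1/1, Priya 2/2, Delgado 1/1, Abara 1/1, Larsen 2/2, Gallo 2/2.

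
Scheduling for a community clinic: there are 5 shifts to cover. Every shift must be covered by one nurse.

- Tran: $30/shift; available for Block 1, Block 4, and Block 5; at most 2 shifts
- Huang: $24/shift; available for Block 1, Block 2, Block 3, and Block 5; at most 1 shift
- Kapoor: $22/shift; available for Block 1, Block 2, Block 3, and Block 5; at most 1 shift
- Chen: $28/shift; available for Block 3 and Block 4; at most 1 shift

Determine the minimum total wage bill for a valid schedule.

$134

Picking the cheapest available nurse for each shift independently would cost $116, but that ignores the shift limits.
An optimal schedule: Block 1→Tran, Block 2→Huang, Block 3→Chen, Block 4→Tran, Block 5→Kapoor.
Total: 30 + 24 + 28 + 30 + 22 = $134.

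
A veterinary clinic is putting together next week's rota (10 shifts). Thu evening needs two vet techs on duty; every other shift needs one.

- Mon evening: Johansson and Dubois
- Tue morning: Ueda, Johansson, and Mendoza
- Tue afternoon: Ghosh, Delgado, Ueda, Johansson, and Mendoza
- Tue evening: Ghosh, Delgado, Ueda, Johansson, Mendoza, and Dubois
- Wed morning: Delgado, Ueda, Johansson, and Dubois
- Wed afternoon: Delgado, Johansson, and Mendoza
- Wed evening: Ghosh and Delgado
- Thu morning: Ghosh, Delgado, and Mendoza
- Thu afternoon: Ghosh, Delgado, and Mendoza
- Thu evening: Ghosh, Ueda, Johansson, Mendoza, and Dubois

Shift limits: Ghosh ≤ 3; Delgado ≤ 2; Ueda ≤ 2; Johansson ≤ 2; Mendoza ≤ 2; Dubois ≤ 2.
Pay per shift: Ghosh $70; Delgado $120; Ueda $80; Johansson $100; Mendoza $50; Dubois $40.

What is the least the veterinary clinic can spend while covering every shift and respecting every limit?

Picking the cheapest available vet tech for each shift independently would cost $530, but that ignores the shift limits.
An optimal schedule: Mon evening→Dubois, Tue morning→Mendoza, Tue afternoon→Ueda, Tue evening→Johansson, Wed morning→Dubois, Wed afternoon→Mendoza, Wed evening→Ghosh, Thu morning→Ghosh, Thu afternoon→Ghosh, Thu evening→Ueda+Johansson.
Total: 40 + 50 + 80 + 100 + 40 + 50 + 70 + 70 + 70 + 80 + 100 = $750.

$750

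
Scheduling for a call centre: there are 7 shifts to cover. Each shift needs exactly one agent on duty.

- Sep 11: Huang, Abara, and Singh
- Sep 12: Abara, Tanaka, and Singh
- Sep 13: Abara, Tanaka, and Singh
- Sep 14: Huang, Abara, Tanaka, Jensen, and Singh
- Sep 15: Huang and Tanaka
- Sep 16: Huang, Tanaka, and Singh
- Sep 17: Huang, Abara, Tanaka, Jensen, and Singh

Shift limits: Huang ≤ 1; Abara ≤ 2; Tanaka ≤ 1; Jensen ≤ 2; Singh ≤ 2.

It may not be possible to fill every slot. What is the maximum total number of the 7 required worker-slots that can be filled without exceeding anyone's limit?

7

Total capacity across all agents is 1+2+1+2+2 = 8, and 7 slots are needed, so at most 7 can be filled.
An assignment achieving 7: Sep 11→Abara, Sep 12→Abara, Sep 13→Tanaka, Sep 14→Jensen, Sep 15→Huang, Sep 16→Singh, Sep 17→Jensen.
Loads: Huang 1/1, Abara 2/2, Tanaka 1/1, Jensen 2/2, Singh 1/2.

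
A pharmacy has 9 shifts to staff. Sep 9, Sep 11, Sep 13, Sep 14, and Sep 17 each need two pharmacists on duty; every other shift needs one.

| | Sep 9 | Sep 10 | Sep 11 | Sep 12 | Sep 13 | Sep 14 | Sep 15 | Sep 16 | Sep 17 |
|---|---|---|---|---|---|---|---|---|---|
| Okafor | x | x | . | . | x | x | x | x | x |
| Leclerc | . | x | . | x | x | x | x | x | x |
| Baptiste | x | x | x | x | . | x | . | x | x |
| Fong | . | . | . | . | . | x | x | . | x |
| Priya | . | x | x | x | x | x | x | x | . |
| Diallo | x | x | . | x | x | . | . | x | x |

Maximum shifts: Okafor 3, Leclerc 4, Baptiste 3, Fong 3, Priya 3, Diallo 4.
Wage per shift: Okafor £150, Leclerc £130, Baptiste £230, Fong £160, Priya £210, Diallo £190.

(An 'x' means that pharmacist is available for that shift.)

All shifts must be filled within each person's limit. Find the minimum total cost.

Sep 11 can only be covered by Baptiste and Priya, so that assignment is forced.
Picking the cheapest available pharmacist for each shift independently would cost £2140, but that ignores the shift limits.
An optimal schedule: Sep 9→Okafor+Diallo, Sep 10→Leclerc, Sep 11→Priya+Baptiste, Sep 12→Leclerc, Sep 13→Leclerc+Okafor, Sep 14→Okafor+Fong, Sep 15→Fong, Sep 16→Leclerc, Sep 17→Fong+Diallo.
Total: 150 + 190 + 130 + 210 + 230 + 130 + 130 + 150 + 150 + 160 + 160 + 130 + 160 + 190 = £2270.

£2270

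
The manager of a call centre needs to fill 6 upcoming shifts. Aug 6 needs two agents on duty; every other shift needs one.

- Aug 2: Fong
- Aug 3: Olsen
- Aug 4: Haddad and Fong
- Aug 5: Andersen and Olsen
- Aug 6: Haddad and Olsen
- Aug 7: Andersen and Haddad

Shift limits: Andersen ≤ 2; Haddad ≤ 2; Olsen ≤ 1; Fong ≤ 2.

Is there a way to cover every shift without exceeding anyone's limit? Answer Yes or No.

No

Total capacity is 7 and 7 slots are needed, so capacity alone doesn't rule it out.
Shifts {Aug 3, Aug 6} need 3 worker-slots in total, but the agents available for any of those shifts (Haddad and Olsen) can supply at most 2 among them. So no valid schedule exists.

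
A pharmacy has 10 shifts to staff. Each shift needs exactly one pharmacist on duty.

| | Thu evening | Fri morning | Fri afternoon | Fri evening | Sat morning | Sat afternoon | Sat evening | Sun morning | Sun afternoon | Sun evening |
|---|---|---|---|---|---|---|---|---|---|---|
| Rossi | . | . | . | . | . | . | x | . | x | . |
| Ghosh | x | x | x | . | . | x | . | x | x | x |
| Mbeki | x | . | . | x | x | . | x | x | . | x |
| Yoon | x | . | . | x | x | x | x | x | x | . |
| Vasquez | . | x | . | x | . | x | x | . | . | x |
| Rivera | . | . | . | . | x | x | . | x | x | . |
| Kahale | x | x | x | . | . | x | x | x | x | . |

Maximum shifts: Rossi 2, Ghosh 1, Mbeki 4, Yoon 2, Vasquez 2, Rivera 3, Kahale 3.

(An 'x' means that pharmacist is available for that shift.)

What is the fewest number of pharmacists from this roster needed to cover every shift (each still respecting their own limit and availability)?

3

10 slots to fill and no one can take more than 4, so at least ⌈10/4⌉ = 3 pharmacists are needed.
Mbeki, Rivera, and Kahale alone can cover everything: Thu evening→Mbeki, Fri morning→Kahale, Fri afternoon→Kahale, Fri evening→Mbeki, Sat morning→Mbeki, Sat afternoon→Rivera, Sat evening→Kahale, Sun morning→Rivera, Sun afternoon→Rivera, Sun evening→Mbeki.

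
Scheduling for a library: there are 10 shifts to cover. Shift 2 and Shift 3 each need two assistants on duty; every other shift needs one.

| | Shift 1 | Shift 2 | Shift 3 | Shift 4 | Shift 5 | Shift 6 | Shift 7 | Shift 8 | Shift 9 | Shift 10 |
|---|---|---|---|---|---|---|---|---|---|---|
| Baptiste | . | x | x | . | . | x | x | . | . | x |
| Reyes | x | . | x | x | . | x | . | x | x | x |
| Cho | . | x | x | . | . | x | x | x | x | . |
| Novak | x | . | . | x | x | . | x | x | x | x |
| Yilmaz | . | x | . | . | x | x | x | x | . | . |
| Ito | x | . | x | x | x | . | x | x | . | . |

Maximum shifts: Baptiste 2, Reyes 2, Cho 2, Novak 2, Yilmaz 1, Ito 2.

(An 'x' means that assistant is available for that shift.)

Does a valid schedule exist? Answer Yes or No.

Total capacity is 2+2+2+2+1+2 = 11 but 12 worker-slots are needed — infeasible.

No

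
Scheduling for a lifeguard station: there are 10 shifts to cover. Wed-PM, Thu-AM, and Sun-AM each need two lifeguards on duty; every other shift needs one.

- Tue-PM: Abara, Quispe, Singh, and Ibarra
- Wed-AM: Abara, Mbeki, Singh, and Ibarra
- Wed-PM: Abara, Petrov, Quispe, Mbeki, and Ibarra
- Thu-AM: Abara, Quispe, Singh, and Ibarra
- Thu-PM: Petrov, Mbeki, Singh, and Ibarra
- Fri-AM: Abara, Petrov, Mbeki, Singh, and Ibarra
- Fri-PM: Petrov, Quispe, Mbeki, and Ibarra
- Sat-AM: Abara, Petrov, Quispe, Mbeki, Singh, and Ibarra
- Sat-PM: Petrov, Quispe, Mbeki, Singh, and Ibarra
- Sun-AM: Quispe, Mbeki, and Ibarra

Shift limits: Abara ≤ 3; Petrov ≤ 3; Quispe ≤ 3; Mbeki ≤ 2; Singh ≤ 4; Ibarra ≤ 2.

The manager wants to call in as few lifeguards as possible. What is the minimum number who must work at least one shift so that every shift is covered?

5

13 slots to fill and no one can take more than 4, so at least ⌈13/4⌉ = 4 lifeguards are needed.
No set of 4 lifeguards can cover every shift (each such set leaves at least one shift with no one available or exceeds a cap).
Abara, Petrov, Quispe, Mbeki, and Singh alone can cover everything: Tue-PM→Abara, Wed-AM→Abara, Wed-PM→Quispe+Mbeki, Thu-AM→Abara+Quispe, Thu-PM→Petrov, Fri-AM→Petrov, Fri-PM→Petrov, Sat-AM→Singh, Sat-PM→Singh, Sun-AM→Quispe+Mbeki.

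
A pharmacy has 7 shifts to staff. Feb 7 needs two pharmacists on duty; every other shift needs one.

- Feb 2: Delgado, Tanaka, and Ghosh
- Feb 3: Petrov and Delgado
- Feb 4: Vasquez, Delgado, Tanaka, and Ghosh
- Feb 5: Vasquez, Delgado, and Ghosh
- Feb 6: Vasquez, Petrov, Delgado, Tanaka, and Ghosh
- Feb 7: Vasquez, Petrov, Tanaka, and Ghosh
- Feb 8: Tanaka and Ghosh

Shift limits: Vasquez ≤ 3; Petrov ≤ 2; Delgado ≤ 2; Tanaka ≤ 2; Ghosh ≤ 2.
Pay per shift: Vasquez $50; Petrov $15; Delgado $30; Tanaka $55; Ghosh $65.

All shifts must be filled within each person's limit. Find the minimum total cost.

$295

Picking the cheapest available pharmacist for each shift independently would cost $240, but that ignores the shift limits.
An optimal schedule: Feb 2→Delgado, Feb 3→Petrov, Feb 4→Vasquez, Feb 5→Delgado, Feb 6→Vasquez, Feb 7→Petrov+Vasquez, Feb 8→Tanaka.
Total: 30 + 15 + 50 + 30 + 50 + 15 + 50 + 55 = $295.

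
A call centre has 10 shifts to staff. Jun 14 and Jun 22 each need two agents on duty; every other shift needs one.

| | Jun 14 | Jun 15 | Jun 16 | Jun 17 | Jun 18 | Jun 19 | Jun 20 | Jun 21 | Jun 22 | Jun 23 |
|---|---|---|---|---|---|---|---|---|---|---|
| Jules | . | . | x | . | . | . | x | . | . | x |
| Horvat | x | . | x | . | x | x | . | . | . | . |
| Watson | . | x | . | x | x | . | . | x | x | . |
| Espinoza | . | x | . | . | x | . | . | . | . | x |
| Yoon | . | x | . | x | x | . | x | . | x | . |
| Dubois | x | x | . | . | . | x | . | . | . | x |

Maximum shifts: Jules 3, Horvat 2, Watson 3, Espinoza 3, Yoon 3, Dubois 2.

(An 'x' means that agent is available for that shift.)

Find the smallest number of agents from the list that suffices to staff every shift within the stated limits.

12 slots to fill and no one can take more than 3, so at least ⌈12/3⌉ = 4 agents are needed.
No set of 4 agents can cover every shift (each such set leaves at least one shift with no one available or exceeds a cap).
Jules, Horvat, Watson, Yoon, and Dubois alone can cover everything: Jun 14→Horvat+Dubois, Jun 15→Yoon, Jun 16→Jules, Jun 17→Watson, Jun 18→Yoon, Jun 19→Horvat, Jun 20→Jules, Jun 21→Watson, Jun 22→Watson+Yoon, Jun 23→Jules.

5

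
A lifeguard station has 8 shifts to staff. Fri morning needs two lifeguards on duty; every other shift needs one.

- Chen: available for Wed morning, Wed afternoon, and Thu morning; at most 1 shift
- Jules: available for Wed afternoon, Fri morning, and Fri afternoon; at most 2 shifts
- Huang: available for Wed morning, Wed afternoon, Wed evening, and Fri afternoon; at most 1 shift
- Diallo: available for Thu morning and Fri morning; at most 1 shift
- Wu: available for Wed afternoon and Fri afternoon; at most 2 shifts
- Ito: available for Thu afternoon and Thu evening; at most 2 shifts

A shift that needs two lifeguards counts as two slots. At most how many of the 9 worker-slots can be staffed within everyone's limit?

8

Total capacity across all lifeguards is 1+2+1+1+2+2 = 9, and 9 slots are needed, so at most 9 can be filled.
Shifts {Wed morning, Wed evening, Thu morning, Fri morning} need 5 slots but only Chen, Jules, Huang, and Diallo are available for them, supplying at most 4 — so at least 1 slot must go unfilled.
An assignment achieving 8: Wed morning→Chen, Wed afternoon→Wu, Wed evening→Huang, Thu morning→Diallo, Thu afternoon→Ito, Thu evening→Ito, Fri morning→Jules, Fri afternoon→Jules.
Loads: Chen 1/1, Jules 2/2, Huang 1/1, Diallo 1/1, Wu 1/2, Ito 2/2.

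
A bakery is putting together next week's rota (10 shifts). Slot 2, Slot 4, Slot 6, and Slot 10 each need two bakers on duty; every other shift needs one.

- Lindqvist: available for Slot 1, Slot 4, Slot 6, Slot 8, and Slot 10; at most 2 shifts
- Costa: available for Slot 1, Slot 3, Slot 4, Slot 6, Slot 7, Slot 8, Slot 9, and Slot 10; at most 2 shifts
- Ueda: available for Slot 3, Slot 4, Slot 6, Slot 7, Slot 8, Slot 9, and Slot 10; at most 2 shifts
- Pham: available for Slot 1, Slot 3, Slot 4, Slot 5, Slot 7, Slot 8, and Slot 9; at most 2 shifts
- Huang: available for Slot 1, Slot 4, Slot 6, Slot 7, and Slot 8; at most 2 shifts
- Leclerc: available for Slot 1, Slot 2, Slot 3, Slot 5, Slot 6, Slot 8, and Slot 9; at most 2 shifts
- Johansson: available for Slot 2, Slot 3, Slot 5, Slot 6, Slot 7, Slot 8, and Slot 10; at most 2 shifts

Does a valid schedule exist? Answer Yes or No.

Slot 2 can only be covered by Leclerc and Johansson, so that assignment is forced.
One valid schedule: Slot 1→Lindqvist, Slot 2→Leclerc+Johansson, Slot 3→Costa, Slot 4→Pham+Huang, Slot 5→Pham, Slot 6→Leclerc+Johansson, Slot 7→Ueda, Slot 8→Huang, Slot 9→Costa, Slot 10→Lindqvist+Ueda.
Loads: Lindqvist 2/2, Costa 2/2, Ueda 2/2, Pham 2/2, Huang 2/2, Leclerc 2/2, Johansson 2/2 — all within limits.

Yes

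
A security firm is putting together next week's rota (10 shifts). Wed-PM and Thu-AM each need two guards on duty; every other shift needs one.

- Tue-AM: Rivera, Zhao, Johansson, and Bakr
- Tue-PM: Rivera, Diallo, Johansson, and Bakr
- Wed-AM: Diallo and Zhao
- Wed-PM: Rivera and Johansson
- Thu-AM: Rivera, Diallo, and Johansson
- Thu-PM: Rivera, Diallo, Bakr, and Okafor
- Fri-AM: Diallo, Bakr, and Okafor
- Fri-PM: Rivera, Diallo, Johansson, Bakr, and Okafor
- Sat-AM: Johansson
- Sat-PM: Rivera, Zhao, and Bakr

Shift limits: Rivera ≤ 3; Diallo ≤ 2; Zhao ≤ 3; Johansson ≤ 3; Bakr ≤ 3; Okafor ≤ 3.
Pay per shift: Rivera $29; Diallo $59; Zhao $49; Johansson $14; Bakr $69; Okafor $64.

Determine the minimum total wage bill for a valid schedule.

$458

Wed-PM can only be covered by Rivera and Johansson, so that assignment is forced.
Sat-AM can only be covered by Johansson, so that assignment is forced.
Picking the cheapest available guard for each shift independently would cost $308, but that ignores the shift limits.
An optimal schedule: Tue-AM→Zhao, Tue-PM→Rivera, Wed-AM→Zhao, Wed-PM→Johansson+Rivera, Thu-AM→Johansson+Rivera, Thu-PM→Diallo, Fri-AM→Diallo, Fri-PM→Okafor, Sat-AM→Johansson, Sat-PM→Zhao.
Total: 49 + 29 + 49 + 14 + 29 + 14 + 29 + 59 + 59 + 64 + 14 + 49 = $458.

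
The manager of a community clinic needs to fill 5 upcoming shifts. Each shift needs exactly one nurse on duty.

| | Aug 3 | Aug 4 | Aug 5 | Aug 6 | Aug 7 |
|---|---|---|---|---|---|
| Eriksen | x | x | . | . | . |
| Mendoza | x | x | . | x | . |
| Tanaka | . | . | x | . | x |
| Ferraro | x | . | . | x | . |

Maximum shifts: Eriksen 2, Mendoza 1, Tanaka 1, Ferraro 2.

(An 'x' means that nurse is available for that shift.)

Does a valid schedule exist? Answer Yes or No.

No

Total capacity is 6 and 5 slots are needed, so capacity alone doesn't rule it out.
Shifts {Aug 5, Aug 7} need 2 worker-slots in total, but the nurses available for any of those shifts (Tanaka) can supply at most 1 among them. So no valid schedule exists.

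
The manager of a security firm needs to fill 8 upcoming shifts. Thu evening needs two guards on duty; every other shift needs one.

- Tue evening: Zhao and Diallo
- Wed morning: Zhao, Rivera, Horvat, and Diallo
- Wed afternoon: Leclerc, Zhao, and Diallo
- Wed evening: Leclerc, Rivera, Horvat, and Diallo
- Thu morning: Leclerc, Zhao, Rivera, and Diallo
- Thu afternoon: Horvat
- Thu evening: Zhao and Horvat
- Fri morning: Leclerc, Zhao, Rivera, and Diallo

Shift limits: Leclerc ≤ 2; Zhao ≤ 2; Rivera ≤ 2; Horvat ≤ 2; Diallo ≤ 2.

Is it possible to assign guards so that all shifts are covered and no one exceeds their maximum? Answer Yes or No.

Thu afternoon can only be covered by Horvat, so that assignment is forced.
Thu evening can only be covered by Zhao and Horvat, so that assignment is forced.
One valid schedule: Tue evening→Zhao, Wed morning→Rivera, Wed afternoon→Leclerc, Wed evening→Leclerc, Thu morning→Rivera, Thu afternoon→Horvat, Thu evening→Zhao+Horvat, Fri morning→Diallo.
Loads: Leclerc 2/2, Zhao 2/2, Rivera 2/2, Horvat 2/2, Diallo 1/2 — all within limits.

Yes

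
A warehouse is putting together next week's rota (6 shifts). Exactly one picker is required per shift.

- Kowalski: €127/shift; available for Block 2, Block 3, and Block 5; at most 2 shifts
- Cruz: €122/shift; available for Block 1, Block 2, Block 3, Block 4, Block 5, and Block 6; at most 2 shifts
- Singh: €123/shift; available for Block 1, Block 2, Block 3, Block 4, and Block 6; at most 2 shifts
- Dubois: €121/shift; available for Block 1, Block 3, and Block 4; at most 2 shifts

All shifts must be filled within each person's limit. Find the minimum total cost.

€732

Picking the cheapest available picker for each shift independently would cost €729, but that ignores the shift limits.
An optimal schedule: Block 1→Dubois, Block 2→Singh, Block 3→Singh, Block 4→Dubois, Block 5→Cruz, Block 6→Cruz.
Total: 121 + 123 + 123 + 121 + 122 + 122 = €732.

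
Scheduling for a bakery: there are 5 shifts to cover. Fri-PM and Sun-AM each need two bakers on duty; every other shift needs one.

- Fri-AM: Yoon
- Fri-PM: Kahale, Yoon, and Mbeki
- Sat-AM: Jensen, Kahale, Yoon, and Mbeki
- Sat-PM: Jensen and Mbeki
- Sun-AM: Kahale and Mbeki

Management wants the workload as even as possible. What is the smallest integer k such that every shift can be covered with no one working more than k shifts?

2

With 4 bakers and 7 worker-slots to fill, someone must work at least ⌈7/4⌉ = 2 shifts, so k ≥ 2.
k = 2 works: Fri-AM→Yoon, Fri-PM→Kahale+Yoon, Sat-AM→Jensen, Sat-PM→Jensen, Sun-AM→Kahale+Mbeki.
Loads: Jensen 2, Kahale 2, Yoon 2, Mbeki 1 — all ≤ 2.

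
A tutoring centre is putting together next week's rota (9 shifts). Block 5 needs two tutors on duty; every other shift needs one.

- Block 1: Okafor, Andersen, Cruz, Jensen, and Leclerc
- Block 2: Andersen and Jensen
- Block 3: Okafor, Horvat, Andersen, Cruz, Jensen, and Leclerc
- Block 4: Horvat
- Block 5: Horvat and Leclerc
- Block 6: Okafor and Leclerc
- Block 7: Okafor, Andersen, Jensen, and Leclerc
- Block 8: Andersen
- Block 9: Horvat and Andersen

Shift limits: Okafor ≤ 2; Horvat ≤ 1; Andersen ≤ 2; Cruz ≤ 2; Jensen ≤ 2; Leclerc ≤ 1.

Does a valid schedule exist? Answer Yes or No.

Total capacity is 10 and 10 slots are needed, so capacity alone doesn't rule it out.
Shifts {Block 4, Block 5} need 3 worker-slots in total, but the tutors available for any of those shifts (Horvat and Leclerc) can supply at most 2 among them. So no valid schedule exists.

No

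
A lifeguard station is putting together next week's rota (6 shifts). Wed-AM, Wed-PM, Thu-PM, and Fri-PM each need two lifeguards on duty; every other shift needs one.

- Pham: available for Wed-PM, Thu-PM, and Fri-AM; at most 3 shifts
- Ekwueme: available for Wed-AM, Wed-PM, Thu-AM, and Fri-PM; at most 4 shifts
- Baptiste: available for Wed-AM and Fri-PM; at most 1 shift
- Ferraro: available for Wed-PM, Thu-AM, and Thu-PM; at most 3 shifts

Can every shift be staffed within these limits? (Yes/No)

No

Total capacity is 11 and 10 slots are needed, so capacity alone doesn't rule it out.
Shifts {Wed-AM, Fri-PM} need 4 worker-slots in total, but the lifeguards available for any of those shifts (Ekwueme and Baptiste) can supply at most 3 among them. So no valid schedule exists.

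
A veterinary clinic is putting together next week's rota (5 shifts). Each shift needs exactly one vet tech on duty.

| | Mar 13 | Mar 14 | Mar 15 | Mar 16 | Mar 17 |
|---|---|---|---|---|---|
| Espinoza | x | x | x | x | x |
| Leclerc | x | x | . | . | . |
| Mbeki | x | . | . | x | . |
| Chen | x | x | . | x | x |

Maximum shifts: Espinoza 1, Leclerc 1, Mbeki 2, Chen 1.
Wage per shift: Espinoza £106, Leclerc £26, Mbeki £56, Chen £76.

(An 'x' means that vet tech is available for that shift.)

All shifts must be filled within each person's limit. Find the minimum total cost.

£320

Mar 15 can only be covered by Espinoza, so that assignment is forced.
Picking the cheapest available vet tech for each shift independently would cost £290, but that ignores the shift limits.
An optimal schedule: Mar 13→Mbeki, Mar 14→Leclerc, Mar 15→Espinoza, Mar 16→Mbeki, Mar 17→Chen.
Total: 56 + 26 + 106 + 56 + 76 = £320.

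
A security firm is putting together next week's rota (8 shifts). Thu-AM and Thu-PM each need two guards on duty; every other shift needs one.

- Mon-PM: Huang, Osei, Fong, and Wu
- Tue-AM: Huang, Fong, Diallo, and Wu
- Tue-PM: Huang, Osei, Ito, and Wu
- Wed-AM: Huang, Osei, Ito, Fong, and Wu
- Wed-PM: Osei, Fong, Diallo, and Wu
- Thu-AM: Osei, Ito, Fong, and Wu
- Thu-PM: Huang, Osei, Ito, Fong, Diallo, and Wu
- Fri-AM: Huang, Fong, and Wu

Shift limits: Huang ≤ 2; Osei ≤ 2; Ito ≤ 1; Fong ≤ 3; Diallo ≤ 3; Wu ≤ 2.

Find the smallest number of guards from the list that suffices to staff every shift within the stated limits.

10 slots to fill and no one can take more than 3, so at least ⌈10/3⌉ = 4 guards are needed.
Huang, Osei, Fong, and Diallo alone can cover everything: Mon-PM→Osei, Tue-AM→Diallo, Tue-PM→Huang, Wed-AM→Fong, Wed-PM→Diallo, Thu-AM→Osei+Fong, Thu-PM→Fong+Diallo, Fri-AM→Huang.

4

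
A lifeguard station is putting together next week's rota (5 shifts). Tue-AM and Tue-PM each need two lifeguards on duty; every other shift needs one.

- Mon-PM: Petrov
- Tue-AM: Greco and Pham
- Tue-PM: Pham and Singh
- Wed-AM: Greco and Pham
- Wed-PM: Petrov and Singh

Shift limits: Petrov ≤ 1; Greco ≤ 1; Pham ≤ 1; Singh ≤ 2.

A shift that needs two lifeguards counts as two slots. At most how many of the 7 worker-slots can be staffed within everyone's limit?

5

Total capacity across all lifeguards is 1+1+1+2 = 5, and 7 slots are needed, so at most 5 can be filled.
An assignment achieving 5: Mon-PM→Petrov, Tue-AM→Greco+Pham, Tue-PM→Singh, Wed-PM→Singh.
Loads: Petrov 1/1, Greco 1/1, Pham 1/1, Singh 2/2.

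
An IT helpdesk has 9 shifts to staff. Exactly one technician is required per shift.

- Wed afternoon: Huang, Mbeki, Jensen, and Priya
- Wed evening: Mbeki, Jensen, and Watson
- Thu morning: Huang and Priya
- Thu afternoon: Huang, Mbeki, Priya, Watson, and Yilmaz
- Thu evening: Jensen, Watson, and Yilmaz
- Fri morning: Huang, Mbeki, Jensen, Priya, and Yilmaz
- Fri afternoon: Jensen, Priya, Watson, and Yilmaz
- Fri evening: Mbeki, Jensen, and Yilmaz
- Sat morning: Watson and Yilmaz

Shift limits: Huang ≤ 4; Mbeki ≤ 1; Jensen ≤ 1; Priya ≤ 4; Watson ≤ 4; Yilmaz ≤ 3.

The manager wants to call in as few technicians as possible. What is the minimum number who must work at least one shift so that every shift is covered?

9 slots to fill and no one can take more than 4, so at least ⌈9/4⌉ = 3 technicians are needed.
Huang, Mbeki, and Watson alone can cover everything: Wed afternoon→Huang, Wed evening→Watson, Thu morning→Huang, Thu afternoon→Huang, Thu evening→Watson, Fri morning→Huang, Fri afternoon→Watson, Fri evening→Mbeki, Sat morning→Watson.

3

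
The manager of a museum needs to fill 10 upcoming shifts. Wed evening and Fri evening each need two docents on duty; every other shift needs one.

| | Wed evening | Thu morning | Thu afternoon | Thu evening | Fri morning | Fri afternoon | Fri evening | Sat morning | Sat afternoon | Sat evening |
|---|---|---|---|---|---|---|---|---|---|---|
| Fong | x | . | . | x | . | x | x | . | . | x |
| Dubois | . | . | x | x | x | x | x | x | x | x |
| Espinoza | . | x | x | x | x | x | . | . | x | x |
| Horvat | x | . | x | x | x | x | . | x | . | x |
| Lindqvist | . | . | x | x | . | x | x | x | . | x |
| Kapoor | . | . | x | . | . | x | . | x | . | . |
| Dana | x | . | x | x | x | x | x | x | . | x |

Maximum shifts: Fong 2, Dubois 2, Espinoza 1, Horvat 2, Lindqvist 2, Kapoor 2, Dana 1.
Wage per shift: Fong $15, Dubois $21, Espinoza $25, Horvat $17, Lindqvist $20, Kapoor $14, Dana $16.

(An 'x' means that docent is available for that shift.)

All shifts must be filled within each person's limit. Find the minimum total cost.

$215

Thu morning can only be covered by Espinoza, so that assignment is forced.
Picking the cheapest available docent for each shift independently would cost $196, but that ignores the shift limits.
An optimal schedule: Wed evening→Fong+Horvat, Thu morning→Espinoza, Thu afternoon→Kapoor, Thu evening→Fong, Fri morning→Dubois, Fri afternoon→Kapoor, Fri evening→Lindqvist+Dana, Sat morning→Horvat, Sat afternoon→Dubois, Sat evening→Lindqvist.
Total: 15 + 17 + 25 + 14 + 15 + 21 + 14 + 20 + 16 + 17 + 21 + 20 = $215.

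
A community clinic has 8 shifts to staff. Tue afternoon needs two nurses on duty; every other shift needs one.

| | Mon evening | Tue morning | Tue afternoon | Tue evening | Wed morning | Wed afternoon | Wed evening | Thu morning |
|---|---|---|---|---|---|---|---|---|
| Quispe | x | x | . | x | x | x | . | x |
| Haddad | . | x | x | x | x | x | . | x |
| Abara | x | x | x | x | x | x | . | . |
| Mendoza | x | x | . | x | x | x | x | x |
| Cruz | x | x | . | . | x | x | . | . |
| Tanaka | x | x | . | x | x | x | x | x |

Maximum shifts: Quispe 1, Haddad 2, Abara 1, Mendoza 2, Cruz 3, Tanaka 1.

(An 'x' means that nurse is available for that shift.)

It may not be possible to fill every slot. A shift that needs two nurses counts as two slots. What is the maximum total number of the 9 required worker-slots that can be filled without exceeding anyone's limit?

Total capacity across all nurses is 1+2+1+2+3+1 = 10, and 9 slots are needed, so at most 9 can be filled.
An assignment achieving 9: Mon evening→Mendoza, Tue morning→Cruz, Tue afternoon→Haddad+Abara, Tue evening→Haddad, Wed morning→Cruz, Wed afternoon→Cruz, Wed evening→Mendoza, Thu morning→Quispe.
Loads: Quispe 1/1, Haddad 2/2, Abara 1/1, Mendoza 2/2, Cruz 3/3, Tanaka 0/1.

9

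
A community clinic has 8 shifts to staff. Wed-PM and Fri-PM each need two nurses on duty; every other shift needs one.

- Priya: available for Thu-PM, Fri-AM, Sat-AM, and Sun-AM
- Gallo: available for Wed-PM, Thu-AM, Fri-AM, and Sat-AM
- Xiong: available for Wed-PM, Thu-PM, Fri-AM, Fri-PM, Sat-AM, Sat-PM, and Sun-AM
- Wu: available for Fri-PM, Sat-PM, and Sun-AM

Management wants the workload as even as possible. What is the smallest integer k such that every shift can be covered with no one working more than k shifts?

3

With 4 nurses and 10 worker-slots to fill, someone must work at least ⌈10/4⌉ = 3 shifts, so k ≥ 3.
k = 3 works: Wed-PM→Gallo+Xiong, Thu-AM→Gallo, Thu-PM→Priya, Fri-AM→Priya, Fri-PM→Xiong+Wu, Sat-AM→Priya, Sat-PM→Xiong, Sun-AM→Wu.
Loads: Priya 3, Gallo 2, Xiong 3, Wu 2 — all ≤ 3.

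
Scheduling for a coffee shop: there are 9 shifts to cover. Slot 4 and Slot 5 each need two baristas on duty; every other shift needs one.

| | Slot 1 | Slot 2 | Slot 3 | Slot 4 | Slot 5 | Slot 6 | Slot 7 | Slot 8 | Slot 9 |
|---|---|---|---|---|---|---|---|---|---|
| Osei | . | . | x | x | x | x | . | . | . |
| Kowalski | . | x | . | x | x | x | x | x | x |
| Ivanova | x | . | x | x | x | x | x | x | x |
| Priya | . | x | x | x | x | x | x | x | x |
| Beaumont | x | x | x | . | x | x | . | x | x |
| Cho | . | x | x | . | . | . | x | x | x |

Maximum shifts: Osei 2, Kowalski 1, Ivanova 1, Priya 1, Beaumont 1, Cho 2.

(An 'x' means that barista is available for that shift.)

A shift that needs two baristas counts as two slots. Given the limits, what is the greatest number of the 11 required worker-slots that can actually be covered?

8

Total capacity across all baristas is 2+1+1+1+1+2 = 8, and 11 slots are needed, so at most 8 can be filled.
An assignment achieving 8: Slot 1→Ivanova, Slot 2→Kowalski, Slot 3→Osei, Slot 4→Osei+Priya, Slot 5→Beaumont, Slot 7→Cho, Slot 8→Cho.
Loads: Osei 2/2, Kowalski 1/1, Ivanova 1/1, Priya 1/1, Beaumont 1/1, Cho 2/2.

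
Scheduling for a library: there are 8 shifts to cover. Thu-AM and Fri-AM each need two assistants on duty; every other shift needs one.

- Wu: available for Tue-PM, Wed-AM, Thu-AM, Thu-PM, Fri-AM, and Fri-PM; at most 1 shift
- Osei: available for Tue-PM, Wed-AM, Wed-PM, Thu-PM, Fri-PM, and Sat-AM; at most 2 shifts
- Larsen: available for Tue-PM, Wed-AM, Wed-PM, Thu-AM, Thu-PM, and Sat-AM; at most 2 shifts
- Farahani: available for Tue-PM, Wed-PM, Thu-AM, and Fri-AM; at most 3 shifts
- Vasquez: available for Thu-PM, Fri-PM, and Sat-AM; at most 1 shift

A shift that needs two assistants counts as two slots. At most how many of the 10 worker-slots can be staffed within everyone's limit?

9

Total capacity across all assistants is 1+2+2+3+1 = 9, and 10 slots are needed, so at most 9 can be filled.
An assignment achieving 9: Tue-PM→Farahani, Wed-AM→Osei, Wed-PM→Osei, Thu-AM→Larsen+Farahani, Fri-AM→Wu+Farahani, Fri-PM→Vasquez, Sat-AM→Larsen.
Loads: Wu 1/1, Osei 2/2, Larsen 2/2, Farahani 3/3, Vasquez 1/1.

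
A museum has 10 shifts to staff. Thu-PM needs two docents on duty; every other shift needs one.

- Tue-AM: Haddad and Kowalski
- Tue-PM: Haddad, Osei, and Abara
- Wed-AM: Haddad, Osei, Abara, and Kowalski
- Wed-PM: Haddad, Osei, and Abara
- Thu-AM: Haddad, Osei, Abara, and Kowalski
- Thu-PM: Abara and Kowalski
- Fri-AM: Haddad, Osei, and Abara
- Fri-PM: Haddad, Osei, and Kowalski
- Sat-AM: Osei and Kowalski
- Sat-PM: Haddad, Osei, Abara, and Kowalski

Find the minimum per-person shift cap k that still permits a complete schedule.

3

With 4 docents and 11 worker-slots to fill, someone must work at least ⌈11/4⌉ = 3 shifts, so k ≥ 3.
k = 3 works: Tue-AM→Haddad, Tue-PM→Haddad, Wed-AM→Abara, Wed-PM→Haddad, Thu-AM→Abara, Thu-PM→Abara+Kowalski, Fri-AM→Osei, Fri-PM→Osei, Sat-AM→Osei, Sat-PM→Kowalski.
Loads: Haddad 3, Osei 3, Abara 3, Kowalski 2 — all ≤ 3.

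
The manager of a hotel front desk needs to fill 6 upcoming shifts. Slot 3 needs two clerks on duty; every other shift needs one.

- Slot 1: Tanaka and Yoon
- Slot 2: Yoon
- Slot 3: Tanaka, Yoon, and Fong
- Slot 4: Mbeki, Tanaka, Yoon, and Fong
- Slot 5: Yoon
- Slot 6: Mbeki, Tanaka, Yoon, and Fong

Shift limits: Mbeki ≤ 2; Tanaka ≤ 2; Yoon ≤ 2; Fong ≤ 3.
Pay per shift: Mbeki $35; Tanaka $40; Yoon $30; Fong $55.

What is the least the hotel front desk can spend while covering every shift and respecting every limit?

Slot 2 can only be covered by Yoon, so that assignment is forced.
Slot 5 can only be covered by Yoon, so that assignment is forced.
Picking the cheapest available clerk for each shift independently would cost $220, but that ignores the shift limits.
An optimal schedule: Slot 1→Tanaka, Slot 2→Yoon, Slot 3→Tanaka+Fong, Slot 4→Mbeki, Slot 5→Yoon, Slot 6→Mbeki.
Total: 40 + 30 + 40 + 55 + 35 + 30 + 35 = $265.

$265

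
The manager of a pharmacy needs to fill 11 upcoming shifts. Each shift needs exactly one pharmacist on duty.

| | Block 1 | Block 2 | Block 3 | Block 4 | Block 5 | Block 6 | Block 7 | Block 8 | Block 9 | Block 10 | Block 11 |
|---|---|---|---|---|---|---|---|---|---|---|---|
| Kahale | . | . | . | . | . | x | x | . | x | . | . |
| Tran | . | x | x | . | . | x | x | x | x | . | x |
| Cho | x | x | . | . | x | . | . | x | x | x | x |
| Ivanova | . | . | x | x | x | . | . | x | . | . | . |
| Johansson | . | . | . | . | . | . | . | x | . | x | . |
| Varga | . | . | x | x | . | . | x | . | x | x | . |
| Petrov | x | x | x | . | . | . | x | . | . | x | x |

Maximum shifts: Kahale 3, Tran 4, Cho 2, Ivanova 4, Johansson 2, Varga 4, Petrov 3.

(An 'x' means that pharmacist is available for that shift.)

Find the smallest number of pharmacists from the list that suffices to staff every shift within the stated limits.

11 slots to fill and no one can take more than 4, so at least ⌈11/4⌉ = 3 pharmacists are needed.
Tran, Ivanova, and Petrov alone can cover everything: Block 1→Petrov, Block 2→Tran, Block 3→Ivanova, Block 4→Ivanova, Block 5→Ivanova, Block 6→Tran, Block 7→Tran, Block 8→Ivanova, Block 9→Tran, Block 10→Petrov, Block 11→Petrov.

3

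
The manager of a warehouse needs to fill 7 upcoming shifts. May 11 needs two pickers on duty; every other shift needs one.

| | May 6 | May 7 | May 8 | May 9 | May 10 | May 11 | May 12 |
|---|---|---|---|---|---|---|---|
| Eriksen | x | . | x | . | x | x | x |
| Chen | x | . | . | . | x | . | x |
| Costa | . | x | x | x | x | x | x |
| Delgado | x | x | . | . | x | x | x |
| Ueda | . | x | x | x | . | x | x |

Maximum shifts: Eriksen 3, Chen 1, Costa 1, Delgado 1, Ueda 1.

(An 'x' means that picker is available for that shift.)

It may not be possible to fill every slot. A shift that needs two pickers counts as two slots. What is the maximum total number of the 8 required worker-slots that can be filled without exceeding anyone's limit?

7

Total capacity across all pickers is 3+1+1+1+1 = 7, and 8 slots are needed, so at most 7 can be filled.
An assignment achieving 7: May 6→Eriksen, May 7→Delgado, May 8→Eriksen, May 9→Costa, May 10→Eriksen, May 11→Ueda, May 12→Chen.
Loads: Eriksen 3/3, Chen 1/1, Costa 1/1, Delgado 1/1, Ueda 1/1.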